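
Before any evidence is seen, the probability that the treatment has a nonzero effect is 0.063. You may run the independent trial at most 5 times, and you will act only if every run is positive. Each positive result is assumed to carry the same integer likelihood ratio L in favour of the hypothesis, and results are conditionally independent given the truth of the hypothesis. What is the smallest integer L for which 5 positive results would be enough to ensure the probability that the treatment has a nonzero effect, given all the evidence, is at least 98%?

Prior odds = 0.063/0.937 = 63/937.
Target odds = 0.98/0.02 = 49.
Need L⁵ ≥ 49 ÷ (63/937) = 6559/9.
3⁵ = 243 < 6559/9 ≤ 1024 = 4⁵, so L = 4.

4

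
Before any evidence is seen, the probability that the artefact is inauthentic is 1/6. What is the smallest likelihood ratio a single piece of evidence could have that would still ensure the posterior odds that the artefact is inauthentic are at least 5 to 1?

Prior odds = (1/6)/(5/6) = 0.2.
Target odds = 5.
Required Bayes factor = 5 ÷ 0.2 = 25.

25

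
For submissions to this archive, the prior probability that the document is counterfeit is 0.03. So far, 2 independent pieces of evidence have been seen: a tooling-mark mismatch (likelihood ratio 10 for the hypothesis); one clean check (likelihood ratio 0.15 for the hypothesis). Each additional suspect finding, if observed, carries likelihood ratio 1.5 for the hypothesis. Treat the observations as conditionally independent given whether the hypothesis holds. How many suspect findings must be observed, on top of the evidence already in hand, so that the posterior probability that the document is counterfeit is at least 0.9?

Prior odds = 0.03/0.97 = 3/97.
Combined Bayes factor of the evidence already in hand = 10 × 0.15 = 1.5.
Odds after that evidence = (3/97) × 1.5 = 9/194.
Target odds = 0.9/0.1 = 9.
Need 1.5ⁿ ≥ 9 ÷ (9/194) = 194.
1.5¹² = 531441/4096 falls short of 194 but 1.5¹³ = 1594323/8192 reaches it, so n = 13.

13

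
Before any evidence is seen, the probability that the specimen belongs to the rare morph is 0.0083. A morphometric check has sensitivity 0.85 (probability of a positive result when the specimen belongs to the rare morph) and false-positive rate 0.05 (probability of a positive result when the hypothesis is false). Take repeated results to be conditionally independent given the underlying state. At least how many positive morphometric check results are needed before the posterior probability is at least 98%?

4

Prior odds: 0.0083 ÷ 0.9917 = 83/9917.
Likelihood ratio of a positive result = 0.85/0.05 = 17.
Target posterior odds = 0.98/0.02 = 49.
Need (83/9917) × 17ⁿ ≥ 49, i.e. 17ⁿ ≥ 485933/83.
17³ = 4913 falls short of 485933/83 but 17⁴ = 83521 reaches it, so n = 4.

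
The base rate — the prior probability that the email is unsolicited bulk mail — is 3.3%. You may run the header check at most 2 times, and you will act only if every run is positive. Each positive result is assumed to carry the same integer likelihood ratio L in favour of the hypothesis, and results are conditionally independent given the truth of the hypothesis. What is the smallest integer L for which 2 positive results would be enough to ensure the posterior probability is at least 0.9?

17

Prior odds = 0.033/0.967 = 33/967.
Target odds = 0.9/0.1 = 9.
Need L² ≥ 9 ÷ (33/967) = 2901/11.
16² = 256 < 2901/11 ≤ 289 = 17², so L = 17.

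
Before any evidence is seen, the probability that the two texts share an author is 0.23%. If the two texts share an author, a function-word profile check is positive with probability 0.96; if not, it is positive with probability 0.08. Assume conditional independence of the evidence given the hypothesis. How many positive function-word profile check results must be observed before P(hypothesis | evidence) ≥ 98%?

5

Prior odds: 0.0023 ÷ 0.9977 = 23/9977.
Likelihood ratio of a positive = 0.96/0.08 = 12.
Target posterior odds = 0.98/0.02 = 49.
Require 12ⁿ ≥ 49 ÷ (23/9977) = 488873/23.
12⁴ = 20736 falls short of 488873/23 but 12⁵ = 248832 reaches it, so n = 5.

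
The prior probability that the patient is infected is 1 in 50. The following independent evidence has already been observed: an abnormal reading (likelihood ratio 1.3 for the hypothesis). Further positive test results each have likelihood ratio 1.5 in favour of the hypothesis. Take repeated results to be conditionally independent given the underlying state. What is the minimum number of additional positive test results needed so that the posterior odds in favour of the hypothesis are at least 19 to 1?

Prior odds = 0.02/0.98 = 1/49.
Bayes factor of the evidence already in hand = 1.3.
Odds after that evidence = (1/49) × 1.3 = 13/490.
Target odds = 19.
Need 1.5ⁿ ≥ 19 ÷ (13/490) = 9310/13.
1.5¹⁶ = 43046721/65536 falls short of 9310/13 but 1.5¹⁷ = 129140163/131072 reaches it, so n = 17.

17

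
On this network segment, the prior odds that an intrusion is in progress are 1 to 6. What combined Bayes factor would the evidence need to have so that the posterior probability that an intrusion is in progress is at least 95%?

114

Prior odds = 1/6.
Target odds = 0.95/0.05 = 19.
Required Bayes factor = 19 ÷ (1/6) = 114.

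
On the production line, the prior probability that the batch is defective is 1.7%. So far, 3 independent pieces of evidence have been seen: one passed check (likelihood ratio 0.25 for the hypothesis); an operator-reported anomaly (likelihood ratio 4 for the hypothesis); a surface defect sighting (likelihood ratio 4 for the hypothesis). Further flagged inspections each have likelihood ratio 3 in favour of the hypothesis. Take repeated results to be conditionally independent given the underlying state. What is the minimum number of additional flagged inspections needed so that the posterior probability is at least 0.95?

Prior odds = 0.017/0.983 = 17/983.
Combined Bayes factor of the evidence already in hand = 0.25 × 4 × 4 = 4.
Odds after that evidence = (17/983) × 4 = 68/983.
Target odds = 0.95/0.05 = 19.
Need 3ⁿ ≥ 19 ÷ (68/983) = 18677/68.
3⁵ = 243 falls short of 18677/68 but 3⁶ = 729 reaches it, so n = 6.

6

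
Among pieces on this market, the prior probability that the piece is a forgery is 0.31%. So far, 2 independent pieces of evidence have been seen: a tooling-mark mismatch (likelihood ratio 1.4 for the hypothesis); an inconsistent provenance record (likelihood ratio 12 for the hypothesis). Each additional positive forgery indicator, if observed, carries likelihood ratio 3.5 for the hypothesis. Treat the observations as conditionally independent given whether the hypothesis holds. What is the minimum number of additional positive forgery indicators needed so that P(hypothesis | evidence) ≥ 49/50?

Prior odds = 0.0031/0.9969 = 31/9969.
Combined Bayes factor of the evidence already in hand = 1.4 × 12 = 16.8.
Odds after that evidence = (31/9969) × 16.8 = 868/16615.
Target odds = 0.98/0.02 = 49.
Need 3.5ⁿ ≥ 49 ÷ (868/16615) = 116305/124.
3.5⁵ = 525.21875 falls short of 116305/124 but 3.5⁶ = 1838.265625 reaches it, so n = 6.

6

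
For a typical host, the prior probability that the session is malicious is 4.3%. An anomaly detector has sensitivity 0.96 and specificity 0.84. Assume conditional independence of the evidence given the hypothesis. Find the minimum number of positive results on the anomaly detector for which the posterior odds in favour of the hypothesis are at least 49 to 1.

Prior odds: 0.043 ÷ 0.957 = 43/957.
False-positive rate = 1 − 0.84 = 0.16; likelihood ratio of a positive = 0.96/0.16 = 6.
Target odds = 49.
Require 6ⁿ ≥ 49 ÷ (43/957) = 46893/43.
6³ = 216 falls short of 46893/43 but 6⁴ = 1296 reaches it, so n = 4.

4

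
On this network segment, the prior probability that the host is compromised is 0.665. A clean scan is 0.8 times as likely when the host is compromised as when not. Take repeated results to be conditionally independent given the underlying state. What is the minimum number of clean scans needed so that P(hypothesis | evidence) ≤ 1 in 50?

Prior odds = 0.665/0.335 = 133/67.
Likelihood ratio per clean scan = 0.8.
Target odds: 0.02 ÷ 0.98 = 1/49.
Need (133/67) × 0.8ⁿ ≤ 1/49, i.e. 0.8ⁿ ≤ 67/6517.
0.8²⁰ ≈0.0115292 is still above 67/6517 but 0.8²¹ ≈0.00922337 is at or below it, so n = 21.

21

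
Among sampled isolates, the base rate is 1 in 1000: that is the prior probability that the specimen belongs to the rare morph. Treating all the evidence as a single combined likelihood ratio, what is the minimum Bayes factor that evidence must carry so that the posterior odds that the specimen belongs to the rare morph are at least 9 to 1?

Prior odds = 0.001/0.999 = 1/999.
Target odds = 9.
Required Bayes factor = 9 ÷ (1/999) = 8991.

8991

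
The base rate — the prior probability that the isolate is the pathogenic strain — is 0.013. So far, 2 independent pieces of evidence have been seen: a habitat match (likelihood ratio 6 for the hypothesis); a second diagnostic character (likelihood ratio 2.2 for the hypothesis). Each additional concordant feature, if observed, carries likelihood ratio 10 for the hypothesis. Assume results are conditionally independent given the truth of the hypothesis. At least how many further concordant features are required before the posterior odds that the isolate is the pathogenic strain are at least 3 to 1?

Prior odds = 0.013/0.987 = 13/987.
Combined Bayes factor of the evidence already in hand = 6 × 2.2 = 13.2.
Odds after that evidence = (13/987) × 13.2 = 286/1645.
Target odds = 3.
Need 10ⁿ ≥ 3 ÷ (286/1645) = 4935/286.
10¹ = 10 falls short of 4935/286 but 10² = 100 reaches it, so n = 2.

2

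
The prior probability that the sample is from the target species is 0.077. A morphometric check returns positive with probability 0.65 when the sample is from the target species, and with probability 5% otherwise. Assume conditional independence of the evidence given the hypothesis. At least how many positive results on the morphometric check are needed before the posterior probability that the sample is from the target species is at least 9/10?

2

Prior odds: 0.077 ÷ 0.923 = 77/923.
Likelihood ratio of a positive result = 0.65/0.05 = 13.
Target posterior odds = 0.9/0.1 = 9.
Need (77/923) × 13ⁿ ≥ 9, i.e. 13ⁿ ≥ 8307/77.
13¹ = 13 falls short of 8307/77 but 13² = 169 reaches it, so n = 2.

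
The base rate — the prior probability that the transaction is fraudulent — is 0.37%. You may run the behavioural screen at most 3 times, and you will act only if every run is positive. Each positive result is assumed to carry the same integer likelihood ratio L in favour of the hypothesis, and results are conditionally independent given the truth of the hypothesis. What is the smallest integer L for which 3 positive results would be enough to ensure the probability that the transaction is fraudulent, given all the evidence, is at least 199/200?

Prior odds = 0.0037/0.9963 = 37/9963.
Target odds = 0.995/0.005 = 199.
Need L³ ≥ 199 ÷ (37/9963) = 1982637/37.
37³ = 50653 < 1982637/37 ≤ 54872 = 38³, so L = 38.

38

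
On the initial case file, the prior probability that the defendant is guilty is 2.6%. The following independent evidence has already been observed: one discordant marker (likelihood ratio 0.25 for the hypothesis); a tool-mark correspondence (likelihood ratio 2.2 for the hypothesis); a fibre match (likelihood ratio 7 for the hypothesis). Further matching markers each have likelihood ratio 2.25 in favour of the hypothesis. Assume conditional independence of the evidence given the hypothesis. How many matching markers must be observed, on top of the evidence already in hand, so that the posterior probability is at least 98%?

8

Prior odds = 0.026/0.974 = 13/487.
Combined Bayes factor of the evidence already in hand = 0.25 × 2.2 × 7 = 3.85.
Odds after that evidence = (13/487) × 3.85 = 1001/9740.
Target odds = 0.98/0.02 = 49.
Need 2.25ⁿ ≥ 49 ÷ (1001/9740) = 68180/143.
2.25⁷ = 4782969/16384 falls short of 68180/143 but 2.25⁸ = 43046721/65536 reaches it, so n = 8.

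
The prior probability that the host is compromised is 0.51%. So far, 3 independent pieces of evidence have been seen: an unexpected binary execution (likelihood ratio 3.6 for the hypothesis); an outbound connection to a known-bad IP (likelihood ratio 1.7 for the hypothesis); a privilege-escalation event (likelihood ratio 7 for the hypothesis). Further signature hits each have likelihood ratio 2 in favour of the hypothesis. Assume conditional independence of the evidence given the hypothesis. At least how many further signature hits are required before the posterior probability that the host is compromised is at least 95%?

7

Prior odds = 0.0051/0.9949 = 51/9949.
Combined Bayes factor of the evidence already in hand = 3.6 × 1.7 × 7 = 42.84.
Odds after that evidence = (51/9949) × 42.84 = 54621/248725.
Target odds = 0.95/0.05 = 19.
Need 2ⁿ ≥ 19 ÷ (54621/248725) = 4725775/54621.
2⁶ = 64 falls short of 4725775/54621 but 2⁷ = 128 reaches it, so n = 7.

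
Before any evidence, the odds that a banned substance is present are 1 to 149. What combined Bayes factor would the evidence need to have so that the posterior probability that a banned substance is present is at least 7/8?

1043

Prior odds = 1/149.
Target odds = 0.875/0.125 = 7.
Required Bayes factor = 7 ÷ (1/149) = 1043.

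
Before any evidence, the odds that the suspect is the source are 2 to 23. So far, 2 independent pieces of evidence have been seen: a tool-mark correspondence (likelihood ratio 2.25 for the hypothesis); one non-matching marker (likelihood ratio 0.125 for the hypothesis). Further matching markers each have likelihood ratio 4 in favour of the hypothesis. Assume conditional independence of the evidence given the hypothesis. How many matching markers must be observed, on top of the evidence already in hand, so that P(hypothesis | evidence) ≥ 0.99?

Prior odds = 2/23.
Combined Bayes factor of the evidence already in hand = 2.25 × 0.125 = 0.28125.
Odds after that evidence = (2/23) × 0.28125 = 9/368.
Target odds = 0.99/0.01 = 99.
Need 4ⁿ ≥ 99 ÷ (9/368) = 4048.
4⁵ = 1024 falls short of 4048 but 4⁶ = 4096 reaches it, so n = 6.

6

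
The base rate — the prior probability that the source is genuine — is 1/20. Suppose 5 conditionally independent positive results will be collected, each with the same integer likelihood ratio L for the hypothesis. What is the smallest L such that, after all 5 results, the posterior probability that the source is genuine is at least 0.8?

Prior odds = 0.05/0.95 = 1/19.
Target odds = 0.8/0.2 = 4.
Need L⁵ ≥ 4 ÷ (1/19) = 76.
2⁵ = 32 < 76 ≤ 243 = 3⁵, so L = 3.

3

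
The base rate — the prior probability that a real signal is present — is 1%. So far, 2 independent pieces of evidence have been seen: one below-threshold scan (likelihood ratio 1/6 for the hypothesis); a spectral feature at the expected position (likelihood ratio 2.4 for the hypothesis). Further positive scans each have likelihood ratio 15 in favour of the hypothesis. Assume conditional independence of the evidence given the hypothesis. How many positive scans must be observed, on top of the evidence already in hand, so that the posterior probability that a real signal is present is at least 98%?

Prior odds = 0.01/0.99 = 1/99.
Combined Bayes factor of the evidence already in hand = (1/6) × 2.4 = 0.4.
Odds after that evidence = (1/99) × 0.4 = 2/495.
Target odds = 0.98/0.02 = 49.
Need 15ⁿ ≥ 49 ÷ (2/495) = 12127.5.
15³ = 3375 falls short of 12127.5 but 15⁴ = 50625 reaches it, so n = 4.

4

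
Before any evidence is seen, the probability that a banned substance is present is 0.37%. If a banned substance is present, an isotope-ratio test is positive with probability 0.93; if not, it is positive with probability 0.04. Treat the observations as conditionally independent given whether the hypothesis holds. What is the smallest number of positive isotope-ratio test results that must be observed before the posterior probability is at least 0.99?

4

Prior odds = 0.0037/0.9963 = 37/9963.
Likelihood ratio of a positive = 0.93/0.04 = 23.25.
Target odds: 0.99 ÷ 0.01 = 99.
Require 23.25ⁿ ≥ 99 ÷ (37/9963) = 986337/37.
23.25³ = 804357/64 falls short of 986337/37 but 23.25⁴ = 74805201/256 reaches it, so n = 4.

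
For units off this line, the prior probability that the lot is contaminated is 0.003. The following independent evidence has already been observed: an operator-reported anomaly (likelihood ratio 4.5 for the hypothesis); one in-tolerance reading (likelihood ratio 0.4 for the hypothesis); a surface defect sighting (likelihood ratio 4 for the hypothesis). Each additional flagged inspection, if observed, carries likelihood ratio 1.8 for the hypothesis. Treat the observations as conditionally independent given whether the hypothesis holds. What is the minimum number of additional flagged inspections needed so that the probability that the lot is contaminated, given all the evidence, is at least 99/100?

15

Prior odds = 0.003/0.997 = 3/997.
Combined Bayes factor of the evidence already in hand = 4.5 × 0.4 × 4 = 7.2.
Odds after that evidence = (3/997) × 7.2 = 108/4985.
Target odds = 0.99/0.01 = 99.
Need 1.8ⁿ ≥ 99 ÷ (108/4985) = 54835/12.
1.8¹⁴ ≈3748.13 falls short of 54835/12 but 1.8¹⁵ ≈6746.64 reaches it, so n = 15.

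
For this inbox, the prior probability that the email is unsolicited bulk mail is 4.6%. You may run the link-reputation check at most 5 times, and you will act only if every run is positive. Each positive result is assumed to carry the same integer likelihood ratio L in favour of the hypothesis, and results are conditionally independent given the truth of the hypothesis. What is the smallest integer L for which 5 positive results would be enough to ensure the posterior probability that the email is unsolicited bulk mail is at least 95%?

Prior odds = 0.046/0.954 = 23/477.
Target odds = 0.95/0.05 = 19.
Need L⁵ ≥ 19 ÷ (23/477) = 9063/23.
3⁵ = 243 < 9063/23 ≤ 1024 = 4⁵, so L = 4.

4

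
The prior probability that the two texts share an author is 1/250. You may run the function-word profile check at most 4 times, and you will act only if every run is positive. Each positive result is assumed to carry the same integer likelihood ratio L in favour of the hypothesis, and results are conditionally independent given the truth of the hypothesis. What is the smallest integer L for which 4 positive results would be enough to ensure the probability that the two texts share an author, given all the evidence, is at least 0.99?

Prior odds = 0.004/0.996 = 1/249.
Target odds = 0.99/0.01 = 99.
Need L⁴ ≥ 99 ÷ (1/249) = 24651.
12⁴ = 20736 < 24651 ≤ 28561 = 13⁴, so L = 13.

13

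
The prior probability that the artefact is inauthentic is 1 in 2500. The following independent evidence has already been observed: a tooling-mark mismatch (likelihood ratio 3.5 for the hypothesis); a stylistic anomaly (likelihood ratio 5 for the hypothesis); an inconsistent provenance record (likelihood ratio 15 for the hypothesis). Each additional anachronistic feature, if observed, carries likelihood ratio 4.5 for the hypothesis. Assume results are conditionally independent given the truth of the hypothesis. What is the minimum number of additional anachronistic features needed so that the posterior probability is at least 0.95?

4

Prior odds = 0.0004/0.9996 = 1/2499.
Combined Bayes factor of the evidence already in hand = 3.5 × 5 × 15 = 262.5.
Odds after that evidence = (1/2499) × 262.5 = 25/238.
Target odds = 0.95/0.05 = 19.
Need 4.5ⁿ ≥ 19 ÷ (25/238) = 180.88.
4.5³ = 91.125 falls short of 180.88 but 4.5⁴ = 410.0625 reaches it, so n = 4.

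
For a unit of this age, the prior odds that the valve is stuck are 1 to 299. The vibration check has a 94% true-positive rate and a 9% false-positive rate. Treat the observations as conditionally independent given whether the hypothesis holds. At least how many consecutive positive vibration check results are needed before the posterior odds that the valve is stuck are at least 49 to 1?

5

Prior odds = 1/299.
Likelihood ratio of a positive result = 0.94/0.09 = 94/9.
Target odds = 49.
Require (94/9)ⁿ ≥ 49 ÷ (1/299) = 14651.
(94/9)⁴ = 78074896/6561 falls short of 14651 but (94/9)⁵ ≈124287 reaches it, so n = 5.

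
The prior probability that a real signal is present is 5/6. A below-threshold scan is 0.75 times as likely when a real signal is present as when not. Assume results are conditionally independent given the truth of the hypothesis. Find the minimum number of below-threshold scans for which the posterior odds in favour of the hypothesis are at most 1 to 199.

Prior odds = (5/6)/(1/6) = 5.
Likelihood ratio per below-threshold scan = 0.75.
Target odds = 1/199.
Require 0.75ⁿ ≤ 1/199 ÷ 5 = 1/995.
0.75²³ ≈0.00133786 is still above 1/995 but 0.75²⁴ ≈0.00100339 is at or below it, so n = 24.

24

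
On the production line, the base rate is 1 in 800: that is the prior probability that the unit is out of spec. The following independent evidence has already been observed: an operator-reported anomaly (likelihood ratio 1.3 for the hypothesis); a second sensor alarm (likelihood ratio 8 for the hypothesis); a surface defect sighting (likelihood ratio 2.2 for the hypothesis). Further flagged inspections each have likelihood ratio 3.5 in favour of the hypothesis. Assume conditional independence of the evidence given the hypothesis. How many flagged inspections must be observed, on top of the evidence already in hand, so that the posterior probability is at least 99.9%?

Prior odds = 0.00125/0.99875 = 1/799.
Combined Bayes factor of the evidence already in hand = 1.3 × 8 × 2.2 = 22.88.
Odds after that evidence = (1/799) × 22.88 = 572/19975.
Target odds = 0.999/0.001 = 999.
Need 3.5ⁿ ≥ 999 ÷ (572/19975) = 19955025/572.
3.5⁸ = 5764801/256 falls short of 19955025/572 but 3.5⁹ = 40353607/512 reaches it, so n = 9.

9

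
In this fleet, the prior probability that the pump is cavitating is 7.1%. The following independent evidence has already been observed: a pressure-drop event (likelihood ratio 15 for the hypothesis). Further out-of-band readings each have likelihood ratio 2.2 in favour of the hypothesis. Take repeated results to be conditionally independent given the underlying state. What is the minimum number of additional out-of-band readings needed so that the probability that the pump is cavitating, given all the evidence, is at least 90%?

Prior odds = 0.071/0.929 = 71/929.
Bayes factor of the evidence already in hand = 15.
Odds after that evidence = (71/929) × 15 = 1065/929.
Target odds = 0.9/0.1 = 9.
Need 2.2ⁿ ≥ 9 ÷ (1065/929) = 2787/355.
2.2² = 4.84 falls short of 2787/355 but 2.2³ = 10.648 reaches it, so n = 3.

3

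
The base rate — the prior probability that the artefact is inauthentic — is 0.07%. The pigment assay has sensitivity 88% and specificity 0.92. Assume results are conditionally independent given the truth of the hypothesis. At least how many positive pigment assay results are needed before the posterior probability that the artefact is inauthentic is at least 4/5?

4

Prior odds: 0.0007 ÷ 0.9993 = 7/9993.
False-positive rate = 1 − 0.92 = 0.08; likelihood ratio of a positive = 0.88/0.08 = 11.
Target odds: 0.8 ÷ 0.2 = 4.
Require 11ⁿ ≥ 4 ÷ (7/9993) = 39972/7.
11³ = 1331 falls short of 39972/7 but 11⁴ = 14641 reaches it, so n = 4.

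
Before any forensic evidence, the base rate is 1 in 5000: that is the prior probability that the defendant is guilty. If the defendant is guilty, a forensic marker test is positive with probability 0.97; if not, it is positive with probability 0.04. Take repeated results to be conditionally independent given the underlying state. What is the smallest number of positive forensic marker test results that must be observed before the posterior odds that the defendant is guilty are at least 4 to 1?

4

Prior odds = 0.0002/0.9998 = 1/4999.
Likelihood ratio of a positive = 0.97/0.04 = 24.25.
Target odds = 4.
Need (1/4999) × 24.25ⁿ ≥ 4, i.e. 24.25ⁿ ≥ 19996.
24.25³ = 912673/64 falls short of 19996 but 24.25⁴ = 88529281/256 reaches it, so n = 4.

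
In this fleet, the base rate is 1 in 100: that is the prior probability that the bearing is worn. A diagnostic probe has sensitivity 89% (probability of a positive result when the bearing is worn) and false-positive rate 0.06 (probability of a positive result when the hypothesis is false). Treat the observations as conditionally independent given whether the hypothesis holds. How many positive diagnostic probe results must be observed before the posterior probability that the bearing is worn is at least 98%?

Prior odds: 0.01 ÷ 0.99 = 1/99.
Likelihood ratio of a positive result = 0.89/0.06 = 89/6.
Target odds: 0.98 ÷ 0.02 = 49.
Require (89/6)ⁿ ≥ 49 ÷ (1/99) = 4851.
(89/6)³ = 704969/216 falls short of 4851 but (89/6)⁴ = 62742241/1296 reaches it, so n = 4.

4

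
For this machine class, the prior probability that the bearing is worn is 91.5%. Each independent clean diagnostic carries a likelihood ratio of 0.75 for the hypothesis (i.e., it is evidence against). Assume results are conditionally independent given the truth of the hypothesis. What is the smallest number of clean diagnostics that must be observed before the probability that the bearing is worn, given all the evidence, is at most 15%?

Prior odds: 0.915 ÷ 0.085 = 183/17.
Likelihood ratio per clean diagnostic = 0.75.
Target odds: 0.15 ÷ 0.85 = 3/17.
Require 0.75ⁿ ≤ 3/17 ÷ (183/17) = 1/61.
0.75¹⁴ = 4782969/268435456 is still above 1/61 but 0.75¹⁵ ≈0.0133635 is at or below it, so n = 15.

15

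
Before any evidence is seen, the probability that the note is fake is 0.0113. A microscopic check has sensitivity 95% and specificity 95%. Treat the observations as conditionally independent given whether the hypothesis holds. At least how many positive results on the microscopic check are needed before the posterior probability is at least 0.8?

Prior odds: 0.0113 ÷ 0.9887 = 113/9887.
False-positive rate = 1 − 0.95 = 0.05; likelihood ratio of a positive = 0.95/0.05 = 19.
Target posterior odds = 0.8/0.2 = 4.
Require 19ⁿ ≥ 4 ÷ (113/9887) = 39548/113.
19¹ = 19 falls short of 39548/113 but 19² = 361 reaches it, so n = 2.

2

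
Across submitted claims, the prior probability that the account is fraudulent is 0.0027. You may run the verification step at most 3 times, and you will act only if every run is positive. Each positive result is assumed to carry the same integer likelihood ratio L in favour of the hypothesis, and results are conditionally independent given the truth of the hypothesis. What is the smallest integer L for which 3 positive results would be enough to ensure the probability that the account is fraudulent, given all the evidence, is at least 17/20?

Prior odds = 0.0027/0.9973 = 27/9973.
Target odds = 0.85/0.15 = 17/3.
Need L³ ≥ 17/3 ÷ (27/9973) = 169541/81.
12³ = 1728 < 169541/81 ≤ 2197 = 13³, so L = 13.

13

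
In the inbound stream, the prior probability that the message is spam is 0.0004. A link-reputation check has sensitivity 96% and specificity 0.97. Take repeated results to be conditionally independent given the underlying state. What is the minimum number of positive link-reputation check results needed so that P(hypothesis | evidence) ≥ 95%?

Prior odds: 0.0004 ÷ 0.9996 = 1/2499.
False-positive rate = 1 − 0.97 = 0.03; likelihood ratio of a positive = 0.96/0.03 = 32.
Target posterior odds = 0.95/0.05 = 19.
Require 32ⁿ ≥ 19 ÷ (1/2499) = 47481.
32³ = 32768 falls short of 47481 but 32⁴ = 1048576 reaches it, so n = 4.

4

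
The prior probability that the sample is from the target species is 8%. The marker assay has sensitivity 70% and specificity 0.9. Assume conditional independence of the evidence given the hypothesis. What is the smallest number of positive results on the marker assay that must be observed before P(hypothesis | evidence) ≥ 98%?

4

Prior odds: 0.08 ÷ 0.92 = 2/23.
False-positive rate = 1 − 0.9 = 0.1; likelihood ratio of a positive = 0.7/0.1 = 7.
Target posterior odds = 0.98/0.02 = 49.
Need (2/23) × 7ⁿ ≥ 49, i.e. 7ⁿ ≥ 563.5.
7³ = 343 falls short of 563.5 but 7⁴ = 2401 reaches it, so n = 4.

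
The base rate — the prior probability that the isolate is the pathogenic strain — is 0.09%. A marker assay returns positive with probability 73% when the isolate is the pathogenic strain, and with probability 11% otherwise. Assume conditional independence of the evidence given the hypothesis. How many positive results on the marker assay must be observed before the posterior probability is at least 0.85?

5

Prior odds = 0.0009/0.9991 = 9/9991.
Likelihood ratio of a positive result = 0.73/0.11 = 73/11.
Target posterior odds = 0.85/0.15 = 17/3.
Need (9/9991) × (73/11)ⁿ ≥ 17/3, i.e. (73/11)ⁿ ≥ 169847/27.
(73/11)⁴ = 28398241/14641 falls short of 169847/27 but (73/11)⁵ ≈12872.1 reaches it, so n = 5.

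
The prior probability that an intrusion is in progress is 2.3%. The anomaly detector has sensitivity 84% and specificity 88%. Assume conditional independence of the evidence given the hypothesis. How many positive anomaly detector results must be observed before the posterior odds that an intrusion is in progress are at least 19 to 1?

Prior odds: 0.023 ÷ 0.977 = 23/977.
False-positive rate = 1 − 0.88 = 0.12; likelihood ratio of a positive = 0.84/0.12 = 7.
Target odds = 19.
Need (23/977) × 7ⁿ ≥ 19, i.e. 7ⁿ ≥ 18563/23.
7³ = 343 falls short of 18563/23 but 7⁴ = 2401 reaches it, so n = 4.

4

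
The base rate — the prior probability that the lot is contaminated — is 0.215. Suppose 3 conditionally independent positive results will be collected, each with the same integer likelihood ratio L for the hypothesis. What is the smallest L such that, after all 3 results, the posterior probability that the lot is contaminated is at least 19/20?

5

Prior odds = 0.215/0.785 = 43/157.
Target odds = 0.95/0.05 = 19.
Need L³ ≥ 19 ÷ (43/157) = 2983/43.
4³ = 64 < 2983/43 ≤ 125 = 5³, so L = 5.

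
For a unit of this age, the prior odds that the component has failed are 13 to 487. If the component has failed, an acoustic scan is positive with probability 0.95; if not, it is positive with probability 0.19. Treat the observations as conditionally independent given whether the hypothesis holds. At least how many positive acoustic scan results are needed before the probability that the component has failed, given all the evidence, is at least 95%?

Prior odds = 13/487.
Likelihood ratio of a positive = 0.95/0.19 = 5.
Target posterior odds = 0.95/0.05 = 19.
Require 5ⁿ ≥ 19 ÷ (13/487) = 9253/13.
5⁴ = 625 falls short of 9253/13 but 5⁵ = 3125 reaches it, so n = 5.

5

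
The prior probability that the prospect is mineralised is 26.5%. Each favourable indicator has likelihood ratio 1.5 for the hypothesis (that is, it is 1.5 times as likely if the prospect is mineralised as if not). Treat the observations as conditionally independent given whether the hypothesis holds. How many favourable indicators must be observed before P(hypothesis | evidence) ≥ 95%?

10

Prior odds = 0.265/0.735 = 53/147.
Likelihood ratio per favourable indicator = 1.5.
Target posterior odds = 0.95/0.05 = 19.
Require 1.5ⁿ ≥ 19 ÷ (53/147) = 2793/53.
1.5⁹ = 19683/512 falls short of 2793/53 but 1.5¹⁰ = 59049/1024 reaches it, so n = 10.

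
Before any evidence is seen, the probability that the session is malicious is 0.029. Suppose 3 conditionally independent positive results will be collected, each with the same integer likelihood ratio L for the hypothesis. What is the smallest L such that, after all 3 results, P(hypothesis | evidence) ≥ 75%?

5

Prior odds = 0.029/0.971 = 29/971.
Target odds = 0.75/0.25 = 3.
Need L³ ≥ 3 ÷ (29/971) = 2913/29.
4³ = 64 < 2913/29 ≤ 125 = 5³, so L = 5.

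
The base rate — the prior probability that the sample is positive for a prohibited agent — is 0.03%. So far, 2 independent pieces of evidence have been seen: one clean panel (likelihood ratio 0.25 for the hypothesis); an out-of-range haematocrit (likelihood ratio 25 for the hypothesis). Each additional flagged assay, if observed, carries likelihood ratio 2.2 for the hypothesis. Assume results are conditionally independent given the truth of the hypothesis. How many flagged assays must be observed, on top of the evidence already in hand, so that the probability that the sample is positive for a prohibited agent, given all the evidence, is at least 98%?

13

Prior odds = 0.0003/0.9997 = 3/9997.
Combined Bayes factor of the evidence already in hand = 0.25 × 25 = 6.25.
Odds after that evidence = (3/9997) × 6.25 = 75/39988.
Target odds = 0.98/0.02 = 49.
Need 2.2ⁿ ≥ 49 ÷ (75/39988) = 1959412/75.
2.2¹² ≈12855 falls short of 1959412/75 but 2.2¹³ ≈28281 reaches it, so n = 13.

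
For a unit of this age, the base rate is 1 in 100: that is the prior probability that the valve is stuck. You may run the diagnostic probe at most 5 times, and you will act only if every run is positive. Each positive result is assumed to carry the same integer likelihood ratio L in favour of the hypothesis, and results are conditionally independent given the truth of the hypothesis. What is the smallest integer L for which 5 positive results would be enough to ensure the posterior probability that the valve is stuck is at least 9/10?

Prior odds = 0.01/0.99 = 1/99.
Target odds = 0.9/0.1 = 9.
Need L⁵ ≥ 9 ÷ (1/99) = 891.
3⁵ = 243 < 891 ≤ 1024 = 4⁵, so L = 4.

4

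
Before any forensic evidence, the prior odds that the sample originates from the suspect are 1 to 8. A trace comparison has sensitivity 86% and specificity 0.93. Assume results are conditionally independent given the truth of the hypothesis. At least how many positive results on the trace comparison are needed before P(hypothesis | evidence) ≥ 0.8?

Prior odds = 0.125.
False-positive rate = 1 − 0.93 = 0.07; likelihood ratio of a positive = 0.86/0.07 = 86/7.
Target odds: 0.8 ÷ 0.2 = 4.
Need 0.125 × (86/7)ⁿ ≥ 4, i.e. (86/7)ⁿ ≥ 32.
(86/7)¹ = 86/7 falls short of 32 but (86/7)² = 7396/49 reaches it, so n = 2.

2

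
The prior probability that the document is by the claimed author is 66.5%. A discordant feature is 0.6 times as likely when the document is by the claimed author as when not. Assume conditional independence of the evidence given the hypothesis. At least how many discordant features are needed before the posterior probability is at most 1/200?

Prior odds = 0.665/0.335 = 133/67.
Likelihood ratio per discordant feature = 0.6.
Target posterior odds = 0.005/0.995 = 1/199.
Need (133/67) × 0.6ⁿ ≤ 1/199, i.e. 0.6ⁿ ≤ 67/26467.
0.6¹¹ = 177147/48828125 is still above 67/26467 but 0.6¹² = 531441/244140625 is at or below it, so n = 12.

12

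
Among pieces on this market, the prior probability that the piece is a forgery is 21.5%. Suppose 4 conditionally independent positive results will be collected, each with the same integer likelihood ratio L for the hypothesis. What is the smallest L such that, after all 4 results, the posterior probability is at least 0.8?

Prior odds = 0.215/0.785 = 43/157.
Target odds = 0.8/0.2 = 4.
Need L⁴ ≥ 4 ÷ (43/157) = 628/43.
1⁴ = 1 < 628/43 ≤ 16 = 2⁴, so L = 2.

2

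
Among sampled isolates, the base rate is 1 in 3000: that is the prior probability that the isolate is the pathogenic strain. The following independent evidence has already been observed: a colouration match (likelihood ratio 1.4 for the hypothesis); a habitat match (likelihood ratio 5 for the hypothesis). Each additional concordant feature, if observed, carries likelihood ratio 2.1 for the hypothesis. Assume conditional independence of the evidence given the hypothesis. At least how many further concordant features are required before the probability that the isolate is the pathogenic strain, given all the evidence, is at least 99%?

15

Prior odds = (1/3000)/(2999/3000) = 1/2999.
Combined Bayes factor of the evidence already in hand = 1.4 × 5 = 7.
Odds after that evidence = (1/2999) × 7 = 7/2999.
Target odds = 0.99/0.01 = 99.
Need 2.1ⁿ ≥ 99 ÷ (7/2999) = 296901/7.
2.1¹⁴ ≈32439.2 falls short of 296901/7 but 2.1¹⁵ ≈68122.3 reaches it, so n = 15.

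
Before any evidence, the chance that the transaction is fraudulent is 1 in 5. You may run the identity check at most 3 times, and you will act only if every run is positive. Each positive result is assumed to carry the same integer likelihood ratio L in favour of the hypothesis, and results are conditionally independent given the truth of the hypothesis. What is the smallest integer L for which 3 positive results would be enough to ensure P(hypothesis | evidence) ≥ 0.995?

Prior odds = 0.2/0.8 = 0.25.
Target odds = 0.995/0.005 = 199.
Need L³ ≥ 199 ÷ 0.25 = 796.
9³ = 729 < 796 ≤ 1000 = 10³, so L = 10.

10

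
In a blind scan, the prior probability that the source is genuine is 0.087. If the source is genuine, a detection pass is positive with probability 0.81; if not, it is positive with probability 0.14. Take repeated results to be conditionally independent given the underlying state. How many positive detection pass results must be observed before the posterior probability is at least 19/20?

4

Prior odds: 0.087 ÷ 0.913 = 87/913.
Likelihood ratio of a positive = 0.81/0.14 = 81/14.
Target odds: 0.95 ÷ 0.05 = 19.
Require (81/14)ⁿ ≥ 19 ÷ (87/913) = 17347/87.
(81/14)³ = 531441/2744 falls short of 17347/87 but (81/14)⁴ = 43046721/38416 reaches it, so n = 4.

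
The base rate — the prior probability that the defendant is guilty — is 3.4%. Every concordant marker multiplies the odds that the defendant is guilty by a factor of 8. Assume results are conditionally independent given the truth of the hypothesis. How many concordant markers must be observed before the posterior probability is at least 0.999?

Prior odds = 0.034/0.966 = 17/483.
Likelihood ratio per concordant marker = 8.
Target posterior odds = 0.999/0.001 = 999.
Require 8ⁿ ≥ 999 ÷ (17/483) = 482517/17.
8⁴ = 4096 falls short of 482517/17 but 8⁵ = 32768 reaches it, so n = 5.

5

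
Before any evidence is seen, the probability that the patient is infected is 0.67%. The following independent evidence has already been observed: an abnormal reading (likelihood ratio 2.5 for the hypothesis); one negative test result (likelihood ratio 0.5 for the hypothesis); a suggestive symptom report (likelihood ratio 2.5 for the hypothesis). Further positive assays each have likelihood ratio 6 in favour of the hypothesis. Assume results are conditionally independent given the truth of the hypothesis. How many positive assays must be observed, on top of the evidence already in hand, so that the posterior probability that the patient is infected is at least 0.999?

7

Prior odds = 0.0067/0.9933 = 67/9933.
Combined Bayes factor of the evidence already in hand = 2.5 × 0.5 × 2.5 = 3.125.
Odds after that evidence = (67/9933) × 3.125 = 1675/79464.
Target odds = 0.999/0.001 = 999.
Need 6ⁿ ≥ 999 ÷ (1675/79464) = 79384536/1675.
6⁶ = 46656 falls short of 79384536/1675 but 6⁷ = 279936 reaches it, so n = 7.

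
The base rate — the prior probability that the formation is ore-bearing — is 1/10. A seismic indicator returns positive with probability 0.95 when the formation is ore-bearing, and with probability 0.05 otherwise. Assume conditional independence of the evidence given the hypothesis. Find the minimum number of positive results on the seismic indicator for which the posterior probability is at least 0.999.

4

Prior odds = 0.1/0.9 = 1/9.
Likelihood ratio of a positive result = 0.95/0.05 = 19.
Target posterior odds = 0.999/0.001 = 999.
Require 19ⁿ ≥ 999 ÷ (1/9) = 8991.
19³ = 6859 falls short of 8991 but 19⁴ = 130321 reaches it, so n = 4.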